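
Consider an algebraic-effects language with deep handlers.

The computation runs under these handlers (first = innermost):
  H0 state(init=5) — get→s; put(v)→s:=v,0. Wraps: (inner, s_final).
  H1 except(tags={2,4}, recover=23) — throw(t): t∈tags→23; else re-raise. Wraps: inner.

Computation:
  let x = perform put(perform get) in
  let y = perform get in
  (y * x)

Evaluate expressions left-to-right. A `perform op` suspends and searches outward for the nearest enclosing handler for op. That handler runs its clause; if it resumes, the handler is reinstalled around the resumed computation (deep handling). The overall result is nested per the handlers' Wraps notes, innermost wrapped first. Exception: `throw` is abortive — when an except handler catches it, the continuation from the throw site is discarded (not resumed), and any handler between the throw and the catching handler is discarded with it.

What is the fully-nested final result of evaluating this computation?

Answer: (0, 5)

Step-by-step:
get @ H0 ⇒ 5
put(5) @ H0 ⇒ s:=5
get @ H0 ⇒ 5
H0 returns (0, 5)
H1 returns (0, 5)
= (0, 5)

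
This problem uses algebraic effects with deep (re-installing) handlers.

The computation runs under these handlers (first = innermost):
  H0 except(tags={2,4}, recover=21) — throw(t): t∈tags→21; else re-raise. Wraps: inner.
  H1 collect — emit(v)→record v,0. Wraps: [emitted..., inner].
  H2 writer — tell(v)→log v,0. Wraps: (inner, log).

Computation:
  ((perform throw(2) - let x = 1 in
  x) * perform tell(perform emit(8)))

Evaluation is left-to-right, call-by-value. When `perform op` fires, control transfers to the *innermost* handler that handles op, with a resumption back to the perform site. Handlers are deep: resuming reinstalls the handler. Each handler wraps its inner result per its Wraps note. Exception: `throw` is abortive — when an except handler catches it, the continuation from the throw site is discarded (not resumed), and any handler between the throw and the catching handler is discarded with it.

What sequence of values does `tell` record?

Evaluation trace:
throw(2) @ H0 caught ⇒ 21
H1 returns [21]
H2 returns ([21], ())
= ([21], ())

Answer: ()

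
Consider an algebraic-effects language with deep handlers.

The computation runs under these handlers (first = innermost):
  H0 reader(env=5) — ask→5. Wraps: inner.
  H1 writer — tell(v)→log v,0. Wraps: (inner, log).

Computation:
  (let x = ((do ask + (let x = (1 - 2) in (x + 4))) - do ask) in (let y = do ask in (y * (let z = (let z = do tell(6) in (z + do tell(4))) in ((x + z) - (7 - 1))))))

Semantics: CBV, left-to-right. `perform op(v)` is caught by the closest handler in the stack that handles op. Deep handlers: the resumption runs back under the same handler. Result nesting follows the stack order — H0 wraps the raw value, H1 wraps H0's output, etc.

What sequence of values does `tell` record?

Step-by-step:
ask @ H0 ⇒ 5
ask @ H0 ⇒ 5
ask @ H0 ⇒ 5
tell(6) @ H1 ⇒ log+=6
tell(4) @ H1 ⇒ log+=4
H0 returns -15
H1 returns (-15, (6, 4))
= (-15, (6, 4))

Answer: (6, 4)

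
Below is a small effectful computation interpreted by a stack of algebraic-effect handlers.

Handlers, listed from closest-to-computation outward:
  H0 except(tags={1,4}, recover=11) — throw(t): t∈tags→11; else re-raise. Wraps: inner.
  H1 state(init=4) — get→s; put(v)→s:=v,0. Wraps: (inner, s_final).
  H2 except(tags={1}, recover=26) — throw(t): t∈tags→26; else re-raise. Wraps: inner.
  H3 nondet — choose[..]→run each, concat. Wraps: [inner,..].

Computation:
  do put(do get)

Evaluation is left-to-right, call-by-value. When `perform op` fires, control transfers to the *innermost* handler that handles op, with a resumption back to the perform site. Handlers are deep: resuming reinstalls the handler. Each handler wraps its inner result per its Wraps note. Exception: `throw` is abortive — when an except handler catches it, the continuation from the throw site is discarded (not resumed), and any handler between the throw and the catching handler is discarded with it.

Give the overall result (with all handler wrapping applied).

Step-by-step:
get @ H1 ⇒ 4
put(4) @ H1 ⇒ s:=4
H0 returns 0
H1 returns (0, 4)
H2 returns (0, 4)
H3 returns [(0, 4)]
= [(0, 4)]

Answer: [(0, 4)]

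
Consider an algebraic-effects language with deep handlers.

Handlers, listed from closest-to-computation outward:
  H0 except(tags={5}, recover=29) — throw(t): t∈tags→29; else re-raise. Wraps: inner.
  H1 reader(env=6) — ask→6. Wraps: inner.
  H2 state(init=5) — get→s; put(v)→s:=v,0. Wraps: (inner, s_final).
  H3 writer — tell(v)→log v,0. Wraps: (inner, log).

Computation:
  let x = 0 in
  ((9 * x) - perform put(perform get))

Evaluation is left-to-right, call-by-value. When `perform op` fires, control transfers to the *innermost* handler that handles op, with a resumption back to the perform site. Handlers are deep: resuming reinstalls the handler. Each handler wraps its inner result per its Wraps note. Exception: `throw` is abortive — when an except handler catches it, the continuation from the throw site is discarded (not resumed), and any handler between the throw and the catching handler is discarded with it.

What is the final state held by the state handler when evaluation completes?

Answer: 5

Evaluation trace:
get @ H2 ⇒ 5
put(5) @ H2 ⇒ s:=5
H0 returns 0
H1 returns 0
H2 returns (0, 5)
H3 returns ((0, 5), ())
= ((0, 5), ())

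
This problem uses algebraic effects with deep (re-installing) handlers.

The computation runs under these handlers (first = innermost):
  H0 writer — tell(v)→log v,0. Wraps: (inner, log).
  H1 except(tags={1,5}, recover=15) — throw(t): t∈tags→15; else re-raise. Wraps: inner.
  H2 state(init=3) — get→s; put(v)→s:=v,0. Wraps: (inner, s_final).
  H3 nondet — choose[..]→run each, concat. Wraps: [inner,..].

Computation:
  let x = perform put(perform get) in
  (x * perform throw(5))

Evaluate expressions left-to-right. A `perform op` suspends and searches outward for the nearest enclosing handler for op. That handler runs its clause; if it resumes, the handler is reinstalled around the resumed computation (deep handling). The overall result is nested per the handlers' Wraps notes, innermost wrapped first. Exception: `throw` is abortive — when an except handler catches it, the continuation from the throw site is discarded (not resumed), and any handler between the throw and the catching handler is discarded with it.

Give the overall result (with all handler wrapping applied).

Answer: [(15, 3)]

Working:
get @ H2 ⇒ 3
put(3) @ H2 ⇒ s:=3
throw(5) @ H1 caught ⇒ 15
H2 returns (15, 3)
H3 returns [(15, 3)]
= [(15, 3)]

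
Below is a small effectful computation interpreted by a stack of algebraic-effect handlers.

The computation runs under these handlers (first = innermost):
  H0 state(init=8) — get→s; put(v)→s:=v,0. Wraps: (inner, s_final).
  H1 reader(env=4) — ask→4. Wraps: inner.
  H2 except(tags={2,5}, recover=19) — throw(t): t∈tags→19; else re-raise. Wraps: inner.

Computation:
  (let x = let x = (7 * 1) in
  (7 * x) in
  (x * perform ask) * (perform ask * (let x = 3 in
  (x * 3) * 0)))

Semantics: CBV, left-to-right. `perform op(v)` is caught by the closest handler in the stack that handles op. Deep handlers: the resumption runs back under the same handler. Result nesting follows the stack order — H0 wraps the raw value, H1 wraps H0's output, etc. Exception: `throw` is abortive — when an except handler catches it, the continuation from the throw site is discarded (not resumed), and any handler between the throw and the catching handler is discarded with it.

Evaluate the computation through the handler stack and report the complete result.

Step-by-step:
ask @ H1 ⇒ 4
ask @ H1 ⇒ 4
H0 returns (0, 8)
H1 returns (0, 8)
H2 returns (0, 8)
= (0, 8)

Answer: (0, 8)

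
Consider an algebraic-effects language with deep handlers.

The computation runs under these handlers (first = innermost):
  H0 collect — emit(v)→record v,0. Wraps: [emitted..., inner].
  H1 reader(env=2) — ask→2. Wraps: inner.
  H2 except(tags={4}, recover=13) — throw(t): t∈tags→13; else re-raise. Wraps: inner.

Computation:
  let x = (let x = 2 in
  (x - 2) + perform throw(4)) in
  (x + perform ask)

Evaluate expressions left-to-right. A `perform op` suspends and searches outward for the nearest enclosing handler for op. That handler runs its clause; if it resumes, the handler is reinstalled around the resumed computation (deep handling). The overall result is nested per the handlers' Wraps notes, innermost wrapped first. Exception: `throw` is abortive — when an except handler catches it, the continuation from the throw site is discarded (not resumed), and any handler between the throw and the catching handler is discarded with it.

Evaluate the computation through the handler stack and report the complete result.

Answer: 13

Evaluation trace:
throw(4) @ H2 caught ⇒ 13
= 13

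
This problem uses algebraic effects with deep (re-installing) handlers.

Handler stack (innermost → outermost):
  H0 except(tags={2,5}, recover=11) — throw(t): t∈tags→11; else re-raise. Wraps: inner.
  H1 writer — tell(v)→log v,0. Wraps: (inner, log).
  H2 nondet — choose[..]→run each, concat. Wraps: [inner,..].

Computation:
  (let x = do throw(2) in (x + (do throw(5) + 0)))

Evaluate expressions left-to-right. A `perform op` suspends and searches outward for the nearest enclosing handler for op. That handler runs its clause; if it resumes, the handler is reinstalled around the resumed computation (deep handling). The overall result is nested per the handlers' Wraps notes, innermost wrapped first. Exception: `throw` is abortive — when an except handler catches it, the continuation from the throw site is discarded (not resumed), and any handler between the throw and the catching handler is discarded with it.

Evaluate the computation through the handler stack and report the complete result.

Answer: [(11, ())]

Evaluation trace:
throw(2) @ H0 caught ⇒ 11
H1 returns (11, ())
H2 returns [(11, ())]
= [(11, ())]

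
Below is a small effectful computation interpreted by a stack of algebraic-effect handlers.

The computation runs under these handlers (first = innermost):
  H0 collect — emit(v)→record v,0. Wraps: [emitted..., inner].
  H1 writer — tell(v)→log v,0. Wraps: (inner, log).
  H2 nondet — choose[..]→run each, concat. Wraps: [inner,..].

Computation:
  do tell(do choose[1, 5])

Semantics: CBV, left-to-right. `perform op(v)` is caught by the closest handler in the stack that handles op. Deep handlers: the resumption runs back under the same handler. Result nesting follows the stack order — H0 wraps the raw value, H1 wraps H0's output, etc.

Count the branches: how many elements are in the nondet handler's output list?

Answer: 2

Step-by-step:
choose[1, 5] @ H2
  branch[0] choose=1:
    tell(1) @ H1 ⇒ log+=1
    H0 returns [0]
    H1 returns ([0], (1))
    H2 returns [([0], (1))]
  branch[1] choose=5:
    tell(5) @ H1 ⇒ log+=5
    H0 returns [0]
    H1 returns ([0], (5))
    H2 returns [([0], (5))]
= [([0], (1)), ([0], (5))]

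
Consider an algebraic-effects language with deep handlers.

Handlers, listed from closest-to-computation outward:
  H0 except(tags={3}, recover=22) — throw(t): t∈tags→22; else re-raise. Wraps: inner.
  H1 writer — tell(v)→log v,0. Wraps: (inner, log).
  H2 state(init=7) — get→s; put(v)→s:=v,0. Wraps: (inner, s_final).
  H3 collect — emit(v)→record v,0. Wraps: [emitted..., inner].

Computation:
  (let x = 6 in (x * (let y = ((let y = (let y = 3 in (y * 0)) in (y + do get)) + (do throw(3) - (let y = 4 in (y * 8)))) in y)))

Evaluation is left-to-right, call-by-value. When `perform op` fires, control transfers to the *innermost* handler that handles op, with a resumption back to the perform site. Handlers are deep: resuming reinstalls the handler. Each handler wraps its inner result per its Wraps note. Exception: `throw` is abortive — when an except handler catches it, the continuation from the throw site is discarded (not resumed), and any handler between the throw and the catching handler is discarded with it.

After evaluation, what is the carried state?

Evaluation trace:
get @ H2 ⇒ 7
throw(3) @ H0 caught ⇒ 22
H1 returns (22, ())
H2 returns ((22, ()), 7)
H3 returns [((22, ()), 7)]
= [((22, ()), 7)]

Answer: 7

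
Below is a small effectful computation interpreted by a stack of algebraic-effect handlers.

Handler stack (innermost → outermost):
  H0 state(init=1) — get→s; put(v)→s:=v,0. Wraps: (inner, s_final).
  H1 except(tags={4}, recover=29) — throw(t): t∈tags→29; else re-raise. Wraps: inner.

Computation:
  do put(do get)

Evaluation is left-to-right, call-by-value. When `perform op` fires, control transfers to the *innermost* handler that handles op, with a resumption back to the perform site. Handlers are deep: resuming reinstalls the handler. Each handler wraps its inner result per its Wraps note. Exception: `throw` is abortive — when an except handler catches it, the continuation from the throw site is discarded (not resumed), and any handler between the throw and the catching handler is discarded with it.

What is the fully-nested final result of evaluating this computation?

Answer: (0, 1)

Step-by-step:
get @ H0 ⇒ 1
put(1) @ H0 ⇒ s:=1
H0 returns (0, 1)
H1 returns (0, 1)
= (0, 1)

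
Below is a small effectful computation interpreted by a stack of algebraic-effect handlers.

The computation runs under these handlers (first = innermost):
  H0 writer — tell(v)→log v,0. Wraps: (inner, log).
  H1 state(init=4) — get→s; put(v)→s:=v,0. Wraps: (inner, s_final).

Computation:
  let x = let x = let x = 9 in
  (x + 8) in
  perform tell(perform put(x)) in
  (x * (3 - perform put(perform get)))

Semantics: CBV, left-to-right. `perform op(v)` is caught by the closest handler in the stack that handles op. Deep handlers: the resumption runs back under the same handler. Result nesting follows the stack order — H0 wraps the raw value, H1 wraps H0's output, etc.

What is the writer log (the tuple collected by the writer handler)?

Answer: (0)

Evaluation trace:
put(17) @ H1 ⇒ s:=17
tell(0) @ H0 ⇒ log+=0
get @ H1 ⇒ 17
put(17) @ H1 ⇒ s:=17
H0 returns (0, (0))
H1 returns ((0, (0)), 17)
= ((0, (0)), 17)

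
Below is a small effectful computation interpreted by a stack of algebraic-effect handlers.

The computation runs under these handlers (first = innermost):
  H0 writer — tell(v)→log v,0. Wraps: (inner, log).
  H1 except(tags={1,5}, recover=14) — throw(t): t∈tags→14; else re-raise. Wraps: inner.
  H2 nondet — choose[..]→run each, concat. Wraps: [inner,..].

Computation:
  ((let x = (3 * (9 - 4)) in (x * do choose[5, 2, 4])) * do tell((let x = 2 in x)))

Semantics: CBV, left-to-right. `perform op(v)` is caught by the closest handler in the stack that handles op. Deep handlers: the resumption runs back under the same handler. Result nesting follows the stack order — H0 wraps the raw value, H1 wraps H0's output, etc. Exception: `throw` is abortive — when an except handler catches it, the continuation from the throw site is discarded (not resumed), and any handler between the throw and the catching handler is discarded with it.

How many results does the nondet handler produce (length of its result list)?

Step-by-step:
choose[5, 2, 4] @ H2
  branch[0] choose=5:
    tell(2) @ H0 ⇒ log+=2
    H0 returns (0, (2))
    H1 returns (0, (2))
    H2 returns [(0, (2))]
  branch[1] choose=2:
    tell(2) @ H0 ⇒ log+=2
    H0 returns (0, (2))
    H1 returns (0, (2))
    H2 returns [(0, (2))]
  branch[2] choose=4:
    tell(2) @ H0 ⇒ log+=2
    H0 returns (0, (2))
    H1 returns (0, (2))
    H2 returns [(0, (2))]
= [(0, (2)), (0, (2)), (0, (2))]

Answer: 3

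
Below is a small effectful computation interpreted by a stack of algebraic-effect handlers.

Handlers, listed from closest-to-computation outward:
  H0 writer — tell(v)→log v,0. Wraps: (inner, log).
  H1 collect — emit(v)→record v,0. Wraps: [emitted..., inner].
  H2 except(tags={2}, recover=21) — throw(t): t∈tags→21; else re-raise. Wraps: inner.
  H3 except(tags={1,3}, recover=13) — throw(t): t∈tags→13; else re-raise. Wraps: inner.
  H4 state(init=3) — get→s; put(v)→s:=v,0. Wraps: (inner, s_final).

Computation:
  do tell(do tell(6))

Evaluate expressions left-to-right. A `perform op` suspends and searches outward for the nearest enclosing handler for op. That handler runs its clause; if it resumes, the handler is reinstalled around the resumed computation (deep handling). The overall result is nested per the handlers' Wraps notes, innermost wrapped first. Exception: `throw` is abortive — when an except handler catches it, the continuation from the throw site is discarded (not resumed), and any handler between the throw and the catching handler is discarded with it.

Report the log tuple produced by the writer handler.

Answer: (6, 0)

Evaluation trace:
tell(6) @ H0 ⇒ log+=6
tell(0) @ H0 ⇒ log+=0
H0 returns (0, (6, 0))
H1 returns [(0, (6, 0))]
H2 returns [(0, (6, 0))]
H3 returns [(0, (6, 0))]
H4 returns ([(0, (6, 0))], 3)
= ([(0, (6, 0))], 3)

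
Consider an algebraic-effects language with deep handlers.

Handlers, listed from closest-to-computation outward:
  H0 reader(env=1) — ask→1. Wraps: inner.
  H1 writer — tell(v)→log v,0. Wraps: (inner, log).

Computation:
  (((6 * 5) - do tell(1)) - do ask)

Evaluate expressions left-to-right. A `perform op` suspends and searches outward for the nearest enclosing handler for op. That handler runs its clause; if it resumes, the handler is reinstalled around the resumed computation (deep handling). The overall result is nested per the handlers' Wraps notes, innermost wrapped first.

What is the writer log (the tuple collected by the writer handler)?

Working:
tell(1) @ H1 ⇒ log+=1
ask @ H0 ⇒ 1
H0 returns 29
H1 returns (29, (1))
= (29, (1))

Answer: (1)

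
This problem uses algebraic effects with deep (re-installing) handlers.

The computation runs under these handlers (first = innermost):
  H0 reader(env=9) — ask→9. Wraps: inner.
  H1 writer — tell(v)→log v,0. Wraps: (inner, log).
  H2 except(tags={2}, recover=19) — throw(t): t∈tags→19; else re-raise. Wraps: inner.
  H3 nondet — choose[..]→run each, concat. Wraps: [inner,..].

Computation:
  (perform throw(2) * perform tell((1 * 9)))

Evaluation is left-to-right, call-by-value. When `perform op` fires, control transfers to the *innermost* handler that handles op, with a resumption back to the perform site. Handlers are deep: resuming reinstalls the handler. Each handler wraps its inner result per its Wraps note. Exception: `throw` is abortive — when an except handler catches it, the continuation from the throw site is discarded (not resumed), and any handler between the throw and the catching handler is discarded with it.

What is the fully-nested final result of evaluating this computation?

Answer: [19]

Evaluation trace:
throw(2) @ H2 caught ⇒ 19
H3 returns [19]
= [19]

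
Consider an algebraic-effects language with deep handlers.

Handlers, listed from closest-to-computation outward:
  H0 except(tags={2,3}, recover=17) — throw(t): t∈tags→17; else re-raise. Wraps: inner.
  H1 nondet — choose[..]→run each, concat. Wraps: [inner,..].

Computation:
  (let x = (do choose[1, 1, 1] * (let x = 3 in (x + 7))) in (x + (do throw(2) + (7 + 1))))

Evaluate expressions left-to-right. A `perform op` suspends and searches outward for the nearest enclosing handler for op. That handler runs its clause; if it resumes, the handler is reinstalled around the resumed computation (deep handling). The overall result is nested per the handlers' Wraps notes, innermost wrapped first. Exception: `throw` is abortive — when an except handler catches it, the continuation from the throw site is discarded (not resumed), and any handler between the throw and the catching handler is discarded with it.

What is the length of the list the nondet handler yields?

Answer: 3

Step-by-step:
choose[1, 1, 1] @ H1
  branch[0] choose=1:
    throw(2) @ H0 caught ⇒ 17
    H1 returns [17]
  branch[1] choose=1:
    throw(2) @ H0 caught ⇒ 17
    H1 returns [17]
  branch[2] choose=1:
    throw(2) @ H0 caught ⇒ 17
    H1 returns [17]
= [17, 17, 17]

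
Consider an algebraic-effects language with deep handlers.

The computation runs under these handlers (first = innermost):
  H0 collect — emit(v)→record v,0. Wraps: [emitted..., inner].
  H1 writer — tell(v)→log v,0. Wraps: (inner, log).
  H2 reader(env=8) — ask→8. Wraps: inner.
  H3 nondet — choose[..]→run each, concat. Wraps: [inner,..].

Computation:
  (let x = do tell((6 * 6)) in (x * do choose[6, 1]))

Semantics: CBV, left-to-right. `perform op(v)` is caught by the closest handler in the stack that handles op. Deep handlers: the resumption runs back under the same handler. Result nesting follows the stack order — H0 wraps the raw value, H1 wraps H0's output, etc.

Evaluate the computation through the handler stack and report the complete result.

Working:
tell(36) @ H1 ⇒ log+=36
choose[6, 1] @ H3
  branch[0] choose=6:
    H0 returns [0]
    H1 returns ([0], (36))
    H2 returns ([0], (36))
    H3 returns [([0], (36))]
  branch[1] choose=1:
    H0 returns [0]
    H1 returns ([0], (36))
    H2 returns ([0], (36))
    H3 returns [([0], (36))]
= [([0], (36)), ([0], (36))]

Answer: [([0], (36)), ([0], (36))]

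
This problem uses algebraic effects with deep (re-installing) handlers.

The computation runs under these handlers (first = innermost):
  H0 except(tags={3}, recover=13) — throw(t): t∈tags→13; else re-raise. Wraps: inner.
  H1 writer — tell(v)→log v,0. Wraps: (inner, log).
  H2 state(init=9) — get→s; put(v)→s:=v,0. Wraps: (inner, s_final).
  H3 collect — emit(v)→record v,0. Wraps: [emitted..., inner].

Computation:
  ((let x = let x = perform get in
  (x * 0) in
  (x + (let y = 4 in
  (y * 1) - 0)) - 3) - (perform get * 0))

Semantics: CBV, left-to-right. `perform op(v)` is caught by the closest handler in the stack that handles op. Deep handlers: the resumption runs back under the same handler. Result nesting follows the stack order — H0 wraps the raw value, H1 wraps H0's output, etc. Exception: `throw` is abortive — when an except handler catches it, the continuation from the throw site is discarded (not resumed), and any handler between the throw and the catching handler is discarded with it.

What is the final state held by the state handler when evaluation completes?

Evaluation trace:
get @ H2 ⇒ 9
get @ H2 ⇒ 9
H0 returns 1
H1 returns (1, ())
H2 returns ((1, ()), 9)
H3 returns [((1, ()), 9)]
= [((1, ()), 9)]

Answer: 9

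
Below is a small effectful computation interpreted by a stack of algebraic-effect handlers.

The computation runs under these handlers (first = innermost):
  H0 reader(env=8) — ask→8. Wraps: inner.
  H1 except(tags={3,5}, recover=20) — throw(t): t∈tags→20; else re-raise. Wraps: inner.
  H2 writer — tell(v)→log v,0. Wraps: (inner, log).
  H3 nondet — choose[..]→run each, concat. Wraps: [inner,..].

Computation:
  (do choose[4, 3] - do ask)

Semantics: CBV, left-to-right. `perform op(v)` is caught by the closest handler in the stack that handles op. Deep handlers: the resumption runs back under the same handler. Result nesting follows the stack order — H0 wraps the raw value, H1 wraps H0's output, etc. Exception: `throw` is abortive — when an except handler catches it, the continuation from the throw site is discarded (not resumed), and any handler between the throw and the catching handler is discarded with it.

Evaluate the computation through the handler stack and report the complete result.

Answer: [(-4, ()), (-5, ())]

Working:
choose[4, 3] @ H3
  branch[0] choose=4:
    ask @ H0 ⇒ 8
    H0 returns -4
    H1 returns -4
    H2 returns (-4, ())
    H3 returns [(-4, ())]
  branch[1] choose=3:
    ask @ H0 ⇒ 8
    H0 returns -5
    H1 returns -5
    H2 returns (-5, ())
    H3 returns [(-5, ())]
= [(-4, ()), (-5, ())]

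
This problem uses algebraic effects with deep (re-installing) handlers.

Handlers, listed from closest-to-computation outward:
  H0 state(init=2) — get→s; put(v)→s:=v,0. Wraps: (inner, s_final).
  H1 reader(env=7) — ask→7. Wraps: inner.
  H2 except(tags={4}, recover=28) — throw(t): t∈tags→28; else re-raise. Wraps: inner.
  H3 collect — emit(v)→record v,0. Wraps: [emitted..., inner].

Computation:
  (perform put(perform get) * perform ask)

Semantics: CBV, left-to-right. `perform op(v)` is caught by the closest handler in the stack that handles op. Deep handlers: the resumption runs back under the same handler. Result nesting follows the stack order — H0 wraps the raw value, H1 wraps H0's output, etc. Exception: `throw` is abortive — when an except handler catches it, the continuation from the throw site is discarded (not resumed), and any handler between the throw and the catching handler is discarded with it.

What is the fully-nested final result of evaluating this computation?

Answer: [(0, 2)]

Step-by-step:
get @ H0 ⇒ 2
put(2) @ H0 ⇒ s:=2
ask @ H1 ⇒ 7
H0 returns (0, 2)
H1 returns (0, 2)
H2 returns (0, 2)
H3 returns [(0, 2)]
= [(0, 2)]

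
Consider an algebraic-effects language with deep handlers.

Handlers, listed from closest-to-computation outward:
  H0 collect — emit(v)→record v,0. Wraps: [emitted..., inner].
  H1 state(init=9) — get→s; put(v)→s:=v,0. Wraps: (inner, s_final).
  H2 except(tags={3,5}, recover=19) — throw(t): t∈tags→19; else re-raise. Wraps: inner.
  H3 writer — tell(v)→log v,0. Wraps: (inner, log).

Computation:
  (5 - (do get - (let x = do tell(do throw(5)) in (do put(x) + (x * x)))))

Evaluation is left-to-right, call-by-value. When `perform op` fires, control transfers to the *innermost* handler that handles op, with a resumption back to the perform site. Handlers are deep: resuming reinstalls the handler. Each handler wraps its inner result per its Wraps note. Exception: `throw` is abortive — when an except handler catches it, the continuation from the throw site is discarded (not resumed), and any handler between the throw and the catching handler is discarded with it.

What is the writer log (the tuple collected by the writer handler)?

Step-by-step:
get @ H1 ⇒ 9
throw(5) @ H2 caught ⇒ 19
H3 returns (19, ())
= (19, ())

Answer: ()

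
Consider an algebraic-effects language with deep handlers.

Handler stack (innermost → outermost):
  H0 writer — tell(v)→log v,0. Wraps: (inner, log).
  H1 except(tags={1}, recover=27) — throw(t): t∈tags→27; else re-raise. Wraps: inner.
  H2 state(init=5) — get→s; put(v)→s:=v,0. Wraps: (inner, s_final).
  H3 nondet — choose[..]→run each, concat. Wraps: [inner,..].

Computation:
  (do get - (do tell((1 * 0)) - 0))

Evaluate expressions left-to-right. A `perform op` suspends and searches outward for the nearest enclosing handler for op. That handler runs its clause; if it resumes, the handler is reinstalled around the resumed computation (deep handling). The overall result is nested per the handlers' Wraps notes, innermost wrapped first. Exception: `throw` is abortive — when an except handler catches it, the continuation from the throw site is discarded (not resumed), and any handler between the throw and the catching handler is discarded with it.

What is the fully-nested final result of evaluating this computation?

Evaluation trace:
get @ H2 ⇒ 5
tell(0) @ H0 ⇒ log+=0
H0 returns (5, (0))
H1 returns (5, (0))
H2 returns ((5, (0)), 5)
H3 returns [((5, (0)), 5)]
= [((5, (0)), 5)]

Answer: [((5, (0)), 5)]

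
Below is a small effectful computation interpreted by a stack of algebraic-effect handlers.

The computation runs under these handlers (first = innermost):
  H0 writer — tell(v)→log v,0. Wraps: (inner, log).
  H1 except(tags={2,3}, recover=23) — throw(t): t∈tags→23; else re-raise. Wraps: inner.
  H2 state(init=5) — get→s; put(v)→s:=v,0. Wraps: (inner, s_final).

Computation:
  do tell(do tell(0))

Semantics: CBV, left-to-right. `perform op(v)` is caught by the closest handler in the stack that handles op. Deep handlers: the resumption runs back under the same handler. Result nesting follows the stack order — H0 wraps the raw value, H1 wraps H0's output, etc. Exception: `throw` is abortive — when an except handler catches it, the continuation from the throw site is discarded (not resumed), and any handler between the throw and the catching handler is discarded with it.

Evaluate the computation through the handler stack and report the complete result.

Step-by-step:
tell(0) @ H0 ⇒ log+=0
tell(0) @ H0 ⇒ log+=0
H0 returns (0, (0, 0))
H1 returns (0, (0, 0))
H2 returns ((0, (0, 0)), 5)
= ((0, (0, 0)), 5)

Answer: ((0, (0, 0)), 5)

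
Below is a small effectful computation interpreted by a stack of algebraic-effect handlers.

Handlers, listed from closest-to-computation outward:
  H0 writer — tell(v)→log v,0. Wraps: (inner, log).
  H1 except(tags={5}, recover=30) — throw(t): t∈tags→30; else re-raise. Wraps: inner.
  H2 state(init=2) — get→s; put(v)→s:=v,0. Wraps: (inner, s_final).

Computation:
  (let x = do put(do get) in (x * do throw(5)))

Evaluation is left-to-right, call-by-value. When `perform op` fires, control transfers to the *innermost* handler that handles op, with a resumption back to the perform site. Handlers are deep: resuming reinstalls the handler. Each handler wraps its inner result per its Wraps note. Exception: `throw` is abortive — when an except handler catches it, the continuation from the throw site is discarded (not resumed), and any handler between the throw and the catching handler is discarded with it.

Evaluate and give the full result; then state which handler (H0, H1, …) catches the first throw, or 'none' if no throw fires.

Step-by-step:
get @ H2 ⇒ 2
put(2) @ H2 ⇒ s:=2
throw(5) @ H1 caught ⇒ 30
H2 returns (30, 2)
= (30, 2)

Answer: (30, 2) ; first throw caught by: H1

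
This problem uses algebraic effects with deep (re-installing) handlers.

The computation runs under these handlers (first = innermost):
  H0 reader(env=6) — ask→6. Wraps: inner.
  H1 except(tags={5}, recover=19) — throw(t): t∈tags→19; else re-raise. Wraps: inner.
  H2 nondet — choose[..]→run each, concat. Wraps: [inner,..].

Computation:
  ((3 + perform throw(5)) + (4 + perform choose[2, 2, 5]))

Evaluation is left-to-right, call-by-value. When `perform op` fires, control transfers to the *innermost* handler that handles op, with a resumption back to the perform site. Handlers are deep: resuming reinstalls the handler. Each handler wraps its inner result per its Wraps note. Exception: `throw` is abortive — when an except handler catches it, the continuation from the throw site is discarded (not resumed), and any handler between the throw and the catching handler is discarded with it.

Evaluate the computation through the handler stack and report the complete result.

Answer: [19]

Step-by-step:
throw(5) @ H1 caught ⇒ 19
H2 returns [19]
= [19]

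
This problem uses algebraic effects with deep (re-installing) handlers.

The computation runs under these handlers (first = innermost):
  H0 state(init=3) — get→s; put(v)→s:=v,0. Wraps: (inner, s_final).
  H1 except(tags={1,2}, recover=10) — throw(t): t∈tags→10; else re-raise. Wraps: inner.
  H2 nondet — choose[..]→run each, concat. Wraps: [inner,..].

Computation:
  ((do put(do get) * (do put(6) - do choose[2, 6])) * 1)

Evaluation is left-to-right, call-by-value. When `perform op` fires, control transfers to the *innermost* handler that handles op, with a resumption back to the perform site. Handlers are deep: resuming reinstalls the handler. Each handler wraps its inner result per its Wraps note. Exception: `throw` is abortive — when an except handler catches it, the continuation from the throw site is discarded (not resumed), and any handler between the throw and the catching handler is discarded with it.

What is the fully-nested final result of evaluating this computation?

Answer: [(0, 6), (0, 6)]

Evaluation trace:
get @ H0 ⇒ 3
put(3) @ H0 ⇒ s:=3
put(6) @ H0 ⇒ s:=6
choose[2, 6] @ H2
  branch[0] choose=2:
    H0 returns (0, 6)
    H1 returns (0, 6)
    H2 returns [(0, 6)]
  branch[1] choose=6:
    H0 returns (0, 6)
    H1 returns (0, 6)
    H2 returns [(0, 6)]
= [(0, 6), (0, 6)]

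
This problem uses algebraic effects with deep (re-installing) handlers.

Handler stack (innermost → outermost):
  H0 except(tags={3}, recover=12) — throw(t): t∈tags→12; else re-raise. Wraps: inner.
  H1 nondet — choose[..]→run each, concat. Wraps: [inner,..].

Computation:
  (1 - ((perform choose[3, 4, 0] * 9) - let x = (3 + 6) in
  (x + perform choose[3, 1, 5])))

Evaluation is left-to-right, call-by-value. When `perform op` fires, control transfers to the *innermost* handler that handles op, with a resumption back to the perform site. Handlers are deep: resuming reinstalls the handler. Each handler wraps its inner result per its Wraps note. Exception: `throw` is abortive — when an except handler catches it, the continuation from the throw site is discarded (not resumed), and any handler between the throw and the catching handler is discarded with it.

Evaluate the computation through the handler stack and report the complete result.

Evaluation trace:
choose[3, 4, 0] @ H1
  branch[0] choose=3:
    choose[3, 1, 5] @ H1
      branch[0] choose=3:
        H0 returns -14
        H1 returns [-14]
      branch[1] choose=1:
        H0 returns -16
        H1 returns [-16]
      branch[2] choose=5:
        H0 returns -12
        H1 returns [-12]
  branch[1] choose=4:
    choose[3, 1, 5] @ H1
      branch[0] choose=3:
        H0 returns -23
        H1 returns [-23]
      branch[1] choose=1:
        H0 returns -25
        H1 returns [-25]
      branch[2] choose=5:
        H0 returns -21
        H1 returns [-21]
  branch[2] choose=0:
    choose[3, 1, 5] @ H1
      branch[0] choose=3:
        H0 returns 13
        H1 returns [13]
      branch[1] choose=1:
        H0 returns 11
        H1 returns [11]
      branch[2] choose=5:
        H0 returns 15
        H1 returns [15]
= [-14, -16, -12, -23, -25, -21, 13, 11, 15]

Answer: [-14, -16, -12, -23, -25, -21, 13, 11, 15]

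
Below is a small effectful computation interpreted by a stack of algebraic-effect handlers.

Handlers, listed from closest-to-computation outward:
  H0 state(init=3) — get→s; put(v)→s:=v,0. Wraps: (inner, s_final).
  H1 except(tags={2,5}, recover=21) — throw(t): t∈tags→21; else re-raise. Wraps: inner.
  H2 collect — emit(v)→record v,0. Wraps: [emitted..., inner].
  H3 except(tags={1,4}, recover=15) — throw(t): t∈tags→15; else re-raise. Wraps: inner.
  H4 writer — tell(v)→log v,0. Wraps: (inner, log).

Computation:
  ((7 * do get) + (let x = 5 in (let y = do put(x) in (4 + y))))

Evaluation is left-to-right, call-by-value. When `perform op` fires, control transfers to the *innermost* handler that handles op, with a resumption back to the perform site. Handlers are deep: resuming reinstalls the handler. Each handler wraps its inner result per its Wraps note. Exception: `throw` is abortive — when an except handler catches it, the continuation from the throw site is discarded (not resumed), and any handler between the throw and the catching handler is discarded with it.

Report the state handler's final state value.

Evaluation trace:
get @ H0 ⇒ 3
put(5) @ H0 ⇒ s:=5
H0 returns (25, 5)
H1 returns (25, 5)
H2 returns [(25, 5)]
H3 returns [(25, 5)]
H4 returns ([(25, 5)], ())
= ([(25, 5)], ())

Answer: 5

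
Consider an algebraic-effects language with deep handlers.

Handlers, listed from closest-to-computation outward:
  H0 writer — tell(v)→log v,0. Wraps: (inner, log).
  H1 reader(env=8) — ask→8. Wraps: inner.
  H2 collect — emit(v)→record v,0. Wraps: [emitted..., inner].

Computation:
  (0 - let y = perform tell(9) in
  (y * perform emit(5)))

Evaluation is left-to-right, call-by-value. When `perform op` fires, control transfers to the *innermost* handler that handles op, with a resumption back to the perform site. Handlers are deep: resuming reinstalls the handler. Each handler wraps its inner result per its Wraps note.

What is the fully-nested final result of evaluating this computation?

Answer: [5, (0, (9))]

Working:
tell(9) @ H0 ⇒ log+=9
emit(5) @ H2 ⇒ out+=5
H0 returns (0, (9))
H1 returns (0, (9))
H2 returns [5, (0, (9))]
= [5, (0, (9))]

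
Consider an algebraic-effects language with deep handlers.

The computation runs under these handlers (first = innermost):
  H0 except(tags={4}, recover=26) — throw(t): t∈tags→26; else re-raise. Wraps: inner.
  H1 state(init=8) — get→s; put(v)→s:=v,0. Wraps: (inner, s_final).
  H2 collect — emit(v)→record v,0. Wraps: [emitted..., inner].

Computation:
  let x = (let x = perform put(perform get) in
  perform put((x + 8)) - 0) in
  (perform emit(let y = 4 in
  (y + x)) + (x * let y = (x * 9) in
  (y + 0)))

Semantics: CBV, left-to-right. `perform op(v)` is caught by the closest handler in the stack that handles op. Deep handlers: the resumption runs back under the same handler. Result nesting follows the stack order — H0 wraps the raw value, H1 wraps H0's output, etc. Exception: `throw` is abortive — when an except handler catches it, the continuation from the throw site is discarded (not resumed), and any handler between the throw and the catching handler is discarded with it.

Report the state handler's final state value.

Answer: 8

Working:
get @ H1 ⇒ 8
put(8) @ H1 ⇒ s:=8
put(8) @ H1 ⇒ s:=8
emit(4) @ H2 ⇒ out+=4
H0 returns 0
H1 returns (0, 8)
H2 returns [4, (0, 8)]
= [4, (0, 8)]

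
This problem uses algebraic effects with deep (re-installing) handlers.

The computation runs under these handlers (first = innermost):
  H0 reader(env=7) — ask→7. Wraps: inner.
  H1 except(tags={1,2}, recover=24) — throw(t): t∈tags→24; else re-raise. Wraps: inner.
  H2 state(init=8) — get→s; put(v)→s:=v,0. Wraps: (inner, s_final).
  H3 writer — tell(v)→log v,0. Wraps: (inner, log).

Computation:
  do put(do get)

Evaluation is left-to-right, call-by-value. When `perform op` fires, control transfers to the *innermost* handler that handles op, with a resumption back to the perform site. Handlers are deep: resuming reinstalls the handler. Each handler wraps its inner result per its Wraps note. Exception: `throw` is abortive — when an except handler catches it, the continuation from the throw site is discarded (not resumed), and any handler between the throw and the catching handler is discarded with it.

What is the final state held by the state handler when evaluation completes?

Answer: 8

Step-by-step:
get @ H2 ⇒ 8
put(8) @ H2 ⇒ s:=8
H0 returns 0
H1 returns 0
H2 returns (0, 8)
H3 returns ((0, 8), ())
= ((0, 8), ())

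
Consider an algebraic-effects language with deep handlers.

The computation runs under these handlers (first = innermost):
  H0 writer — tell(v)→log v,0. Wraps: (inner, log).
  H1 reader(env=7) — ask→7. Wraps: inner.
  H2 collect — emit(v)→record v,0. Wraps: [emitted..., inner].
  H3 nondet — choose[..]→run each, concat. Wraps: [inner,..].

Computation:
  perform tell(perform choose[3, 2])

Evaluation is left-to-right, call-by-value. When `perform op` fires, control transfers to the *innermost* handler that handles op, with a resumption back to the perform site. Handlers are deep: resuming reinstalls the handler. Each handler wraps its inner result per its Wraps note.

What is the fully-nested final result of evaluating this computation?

Answer: [[(0, (3))], [(0, (2))]]

Evaluation trace:
choose[3, 2] @ H3
  branch[0] choose=3:
    tell(3) @ H0 ⇒ log+=3
    H0 returns (0, (3))
    H1 returns (0, (3))
    H2 returns [(0, (3))]
    H3 returns [[(0, (3))]]
  branch[1] choose=2:
    tell(2) @ H0 ⇒ log+=2
    H0 returns (0, (2))
    H1 returns (0, (2))
    H2 returns [(0, (2))]
    H3 returns [[(0, (2))]]
= [[(0, (3))], [(0, (2))]]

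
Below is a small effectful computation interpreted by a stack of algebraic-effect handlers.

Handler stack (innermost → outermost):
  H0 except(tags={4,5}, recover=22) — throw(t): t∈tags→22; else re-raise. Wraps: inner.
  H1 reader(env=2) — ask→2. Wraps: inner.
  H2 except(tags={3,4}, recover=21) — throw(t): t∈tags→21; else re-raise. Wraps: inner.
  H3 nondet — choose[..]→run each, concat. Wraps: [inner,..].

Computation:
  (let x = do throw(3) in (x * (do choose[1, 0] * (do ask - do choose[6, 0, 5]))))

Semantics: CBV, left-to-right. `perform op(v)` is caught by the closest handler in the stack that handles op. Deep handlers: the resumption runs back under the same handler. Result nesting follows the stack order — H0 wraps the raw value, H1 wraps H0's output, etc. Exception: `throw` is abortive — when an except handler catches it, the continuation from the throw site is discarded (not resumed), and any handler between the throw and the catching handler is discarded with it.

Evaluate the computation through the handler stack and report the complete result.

Evaluation trace:
throw(3) @ H0 re-raised
throw(3) @ H2 caught ⇒ 21
H3 returns [21]
= [21]

Answer: [21]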